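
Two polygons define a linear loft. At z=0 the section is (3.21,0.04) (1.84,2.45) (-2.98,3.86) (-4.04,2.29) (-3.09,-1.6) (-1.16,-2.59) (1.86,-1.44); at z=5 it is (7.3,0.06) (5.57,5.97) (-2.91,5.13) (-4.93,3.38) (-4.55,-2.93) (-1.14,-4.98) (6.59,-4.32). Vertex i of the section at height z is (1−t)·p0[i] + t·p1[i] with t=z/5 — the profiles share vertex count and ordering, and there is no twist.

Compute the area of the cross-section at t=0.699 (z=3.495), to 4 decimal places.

Area at t=0.699: 82.2075

Cross-section at t=0.699: each vertex is (1-t)·p0[i] + t·p1[i].
  v1: (1-0.699)·(3.21,0.04) + 0.699·(7.3,0.06) = (6.0689,0.0540)
  v2: (1-0.699)·(1.84,2.45) + 0.699·(5.57,5.97) = (4.4473,4.9105)
  v3: (1-0.699)·(-2.98,3.86) + 0.699·(-2.91,5.13) = (-2.9311,4.7477)
  v4: (1-0.699)·(-4.04,2.29) + 0.699·(-4.93,3.38) = (-4.6621,3.0519)
  v5: (1-0.699)·(-3.09,-1.6) + 0.699·(-4.55,-2.93) = (-4.1105,-2.5297)
  v6: (1-0.699)·(-1.16,-2.59) + 0.699·(-1.14,-4.98) = (-1.1460,-4.2606)
  v7: (1-0.699)·(1.86,-1.44) + 0.699·(6.59,-4.32) = (5.1663,-3.4531)
Shoelace sum Σ(x_i·y_{i+1} − x_{i+1}·y_i):
  i=1: 6.0689·4.9105 − 4.4473·0.0540 = +29.5612 (running +29.5612)
  i=2: 4.4473·4.7477 − -2.9311·4.9105 = +35.5074 (running +65.0686)
  i=3: -2.9311·3.0519 − -4.6621·4.7477 = +13.1891 (running +78.2577)
  i=4: -4.6621·-2.5297 − -4.1105·3.0519 = +24.3386 (running +102.5963)
  i=5: -4.1105·-4.2606 − -1.1460·-2.5297 = +14.6144 (running +117.2106)
  i=6: -1.1460·-3.4531 − 5.1663·-4.2606 = +25.9688 (running +143.1794)
  i=7: 5.1663·0.0540 − 6.0689·-3.4531 = +21.2355 (running +164.4150)
Area = |Σ|/2 = |164.4150|/2 = 82.2075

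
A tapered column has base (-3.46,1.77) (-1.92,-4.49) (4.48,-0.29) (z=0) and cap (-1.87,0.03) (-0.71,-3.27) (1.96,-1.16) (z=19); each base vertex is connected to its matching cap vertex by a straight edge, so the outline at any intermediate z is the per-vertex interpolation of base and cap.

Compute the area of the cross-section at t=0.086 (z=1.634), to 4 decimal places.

Cross-section at t=0.086: each vertex is (1-t)·p0[i] + t·p1[i].
  v1: (1-0.086)·(-3.46,1.77) + 0.086·(-1.87,0.03) = (-3.3233,1.6204)
  v2: (1-0.086)·(-1.92,-4.49) + 0.086·(-0.71,-3.27) = (-1.8159,-4.3851)
  v3: (1-0.086)·(4.48,-0.29) + 0.086·(1.96,-1.16) = (4.2633,-0.3648)
Shoelace sum Σ(x_i·y_{i+1} − x_{i+1}·y_i):
  i=1: -3.3233·-4.3851 − -1.8159·1.6204 = +17.5152 (running +17.5152)
  i=2: -1.8159·-0.3648 − 4.2633·-4.3851 = +19.3573 (running +36.8726)
  i=3: 4.2633·1.6204 − -3.3233·-0.3648 = +5.6957 (running +42.5682)
Area = |Σ|/2 = |42.5682|/2 = 21.2841

Area at t=0.086: 21.2841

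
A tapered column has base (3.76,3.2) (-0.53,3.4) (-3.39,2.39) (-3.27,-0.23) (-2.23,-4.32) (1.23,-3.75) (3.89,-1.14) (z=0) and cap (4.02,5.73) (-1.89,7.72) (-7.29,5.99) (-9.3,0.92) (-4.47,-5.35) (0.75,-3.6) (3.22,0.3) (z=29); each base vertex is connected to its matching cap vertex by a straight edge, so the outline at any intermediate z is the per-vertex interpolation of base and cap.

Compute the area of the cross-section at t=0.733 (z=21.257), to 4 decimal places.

Cross-section at t=0.733: each vertex is (1-t)·p0[i] + t·p1[i].
  v1: (1-0.733)·(3.76,3.2) + 0.733·(4.02,5.73) = (3.9506,5.0545)
  v2: (1-0.733)·(-0.53,3.4) + 0.733·(-1.89,7.72) = (-1.5269,6.5666)
  v3: (1-0.733)·(-3.39,2.39) + 0.733·(-7.29,5.99) = (-6.2487,5.0288)
  v4: (1-0.733)·(-3.27,-0.23) + 0.733·(-9.3,0.92) = (-7.6900,0.6130)
  v5: (1-0.733)·(-2.23,-4.32) + 0.733·(-4.47,-5.35) = (-3.8719,-5.0750)
  v6: (1-0.733)·(1.23,-3.75) + 0.733·(0.75,-3.6) = (0.8782,-3.6400)
  v7: (1-0.733)·(3.89,-1.14) + 0.733·(3.22,0.3) = (3.3989,-0.0845)
Shoelace sum Σ(x_i·y_{i+1} − x_{i+1}·y_i):
  i=1: 3.9506·6.5666 − -1.5269·5.0545 = +33.6593 (running +33.6593)
  i=2: -1.5269·5.0288 − -6.2487·6.5666 = +33.3541 (running +67.0134)
  i=3: -6.2487·0.6130 − -7.6900·5.0288 = +34.8413 (running +101.8547)
  i=4: -7.6900·-5.0750 − -3.8719·0.6130 = +41.3999 (running +143.2546)
  i=5: -3.8719·-3.6400 − 0.8782·-5.0750 = +18.5506 (running +161.8052)
  i=6: 0.8782·-0.0845 − 3.3989·-3.6400 = +12.2979 (running +174.1032)
  i=7: 3.3989·5.0545 − 3.9506·-0.0845 = +17.5134 (running +191.6166)
Area = |Σ|/2 = |191.6166|/2 = 95.8083

Area at t=0.733: 95.8083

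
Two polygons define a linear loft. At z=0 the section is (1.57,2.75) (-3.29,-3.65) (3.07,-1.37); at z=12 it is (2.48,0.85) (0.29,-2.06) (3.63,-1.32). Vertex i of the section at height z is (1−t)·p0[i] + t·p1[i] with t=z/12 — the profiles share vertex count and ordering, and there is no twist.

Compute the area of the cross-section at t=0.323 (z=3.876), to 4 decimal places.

Area at t=0.323: 10.6326

Cross-section at t=0.323: each vertex is (1-t)·p0[i] + t·p1[i].
  v1: (1-0.323)·(1.57,2.75) + 0.323·(2.48,0.85) = (1.8639,2.1363)
  v2: (1-0.323)·(-3.29,-3.65) + 0.323·(0.29,-2.06) = (-2.1337,-3.1364)
  v3: (1-0.323)·(3.07,-1.37) + 0.323·(3.63,-1.32) = (3.2509,-1.3539)
Shoelace sum Σ(x_i·y_{i+1} − x_{i+1}·y_i):
  i=1: 1.8639·-3.1364 − -2.1337·2.1363 = -1.2879 (running -1.2879)
  i=2: -2.1337·-1.3539 − 3.2509·-3.1364 = +13.0848 (running +11.7969)
  i=3: 3.2509·2.1363 − 1.8639·-1.3539 = +9.4683 (running +21.2652)
Area = |Σ|/2 = |21.2652|/2 = 10.6326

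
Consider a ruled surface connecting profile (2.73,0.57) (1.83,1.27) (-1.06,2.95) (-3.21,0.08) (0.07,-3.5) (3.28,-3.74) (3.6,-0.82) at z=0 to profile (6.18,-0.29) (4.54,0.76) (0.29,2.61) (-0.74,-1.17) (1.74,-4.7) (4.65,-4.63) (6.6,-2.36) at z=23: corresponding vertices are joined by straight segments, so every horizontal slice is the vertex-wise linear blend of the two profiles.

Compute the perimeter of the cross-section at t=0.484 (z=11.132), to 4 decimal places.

Perimeter at t=0.484: 21.4916

Cross-section at t=0.484: each vertex is (1-t)·p0[i] + t·p1[i].
  v1: (1-0.484)·(2.73,0.57) + 0.484·(6.18,-0.29) = (4.3998,0.1538)
  v2: (1-0.484)·(1.83,1.27) + 0.484·(4.54,0.76) = (3.1416,1.0232)
  v3: (1-0.484)·(-1.06,2.95) + 0.484·(0.29,2.61) = (-0.4066,2.7854)
  v4: (1-0.484)·(-3.21,0.08) + 0.484·(-0.74,-1.17) = (-2.0145,-0.5250)
  v5: (1-0.484)·(0.07,-3.5) + 0.484·(1.74,-4.7) = (0.8783,-4.0808)
  v6: (1-0.484)·(3.28,-3.74) + 0.484·(4.65,-4.63) = (3.9431,-4.1708)
  v7: (1-0.484)·(3.6,-0.82) + 0.484·(6.6,-2.36) = (5.0520,-1.5654)
Perimeter = Σ |v_{i+1} − v_i|:
  edge 1→2: √(-1.2582² + 0.8694²) = 1.5293 (running 1.5293)
  edge 2→3: √(-3.5482² + 1.7623²) = 3.9618 (running 5.4911)
  edge 3→4: √(-1.6079² + -3.3104²) = 3.6803 (running 9.1714)
  edge 4→5: √(2.8928² + -3.5558²) = 4.5839 (running 13.7553)
  edge 5→6: √(3.0648² + -0.0900²) = 3.0661 (running 16.8214)
  edge 6→7: √(1.1089² + 2.6054²) = 2.8316 (running 19.6529)
  edge 7→1: √(-0.6522² + 1.7191²) = 1.8387 (running 21.4916)
Perimeter = 21.4916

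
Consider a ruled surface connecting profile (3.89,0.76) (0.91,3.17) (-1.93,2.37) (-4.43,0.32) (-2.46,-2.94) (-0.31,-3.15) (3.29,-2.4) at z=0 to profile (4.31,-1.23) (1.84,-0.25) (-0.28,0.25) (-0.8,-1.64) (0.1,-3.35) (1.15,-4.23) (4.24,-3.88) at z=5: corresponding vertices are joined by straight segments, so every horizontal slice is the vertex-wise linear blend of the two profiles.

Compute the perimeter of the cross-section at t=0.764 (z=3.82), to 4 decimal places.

Cross-section at t=0.764: each vertex is (1-t)·p0[i] + t·p1[i].
  v1: (1-0.764)·(3.89,0.76) + 0.764·(4.31,-1.23) = (4.2109,-0.7604)
  v2: (1-0.764)·(0.91,3.17) + 0.764·(1.84,-0.25) = (1.6205,0.5571)
  v3: (1-0.764)·(-1.93,2.37) + 0.764·(-0.28,0.25) = (-0.6694,0.7503)
  v4: (1-0.764)·(-4.43,0.32) + 0.764·(-0.8,-1.64) = (-1.6567,-1.1774)
  v5: (1-0.764)·(-2.46,-2.94) + 0.764·(0.1,-3.35) = (-0.5042,-3.2532)
  v6: (1-0.764)·(-0.31,-3.15) + 0.764·(1.15,-4.23) = (0.8054,-3.9751)
  v7: (1-0.764)·(3.29,-2.4) + 0.764·(4.24,-3.88) = (4.0158,-3.5307)
Perimeter = Σ |v_{i+1} − v_i|:
  edge 1→2: √(-2.5904² + 1.3175²) = 2.9062 (running 2.9062)
  edge 2→3: √(-2.2899² + 0.1932²) = 2.2981 (running 5.2042)
  edge 3→4: √(-0.9873² + -1.9278²) = 2.1659 (running 7.3701)
  edge 4→5: √(1.1525² + -2.0758²) = 2.3743 (running 9.7444)
  edge 5→6: √(1.3096² + -0.7219²) = 1.4954 (running 11.2397)
  edge 6→7: √(3.2104² + 0.4444²) = 3.2410 (running 14.4807)
  edge 7→1: √(0.1951² + 2.7704²) = 2.7772 (running 17.2579)
Perimeter = 17.2579

Perimeter at t=0.764: 17.2579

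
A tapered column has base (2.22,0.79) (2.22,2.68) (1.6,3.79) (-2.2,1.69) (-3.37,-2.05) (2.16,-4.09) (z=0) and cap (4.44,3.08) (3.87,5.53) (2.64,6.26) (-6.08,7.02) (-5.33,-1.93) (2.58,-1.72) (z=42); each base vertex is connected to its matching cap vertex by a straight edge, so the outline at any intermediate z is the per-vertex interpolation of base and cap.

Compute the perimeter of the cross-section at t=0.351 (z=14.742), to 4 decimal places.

Cross-section at t=0.351: each vertex is (1-t)·p0[i] + t·p1[i].
  v1: (1-0.351)·(2.22,0.79) + 0.351·(4.44,3.08) = (2.9992,1.5938)
  v2: (1-0.351)·(2.22,2.68) + 0.351·(3.87,5.53) = (2.7992,3.6804)
  v3: (1-0.351)·(1.6,3.79) + 0.351·(2.64,6.26) = (1.9650,4.6570)
  v4: (1-0.351)·(-2.2,1.69) + 0.351·(-6.08,7.02) = (-3.5619,3.5608)
  v5: (1-0.351)·(-3.37,-2.05) + 0.351·(-5.33,-1.93) = (-4.0580,-2.0079)
  v6: (1-0.351)·(2.16,-4.09) + 0.351·(2.58,-1.72) = (2.3074,-3.2581)
Perimeter = Σ |v_{i+1} − v_i|:
  edge 1→2: √(-0.2001² + 2.0866²) = 2.0961 (running 2.0961)
  edge 2→3: √(-0.8341² + 0.9766²) = 1.2843 (running 3.3805)
  edge 3→4: √(-5.5269² + -1.0961²) = 5.6346 (running 9.0150)
  edge 4→5: √(-0.4961² + -5.5687²) = 5.5908 (running 14.6058)
  edge 5→6: √(6.3654² + -1.2502²) = 6.4870 (running 21.0928)
  edge 6→1: √(0.6918² + 4.8519²) = 4.9010 (running 25.9938)
Perimeter = 25.9938

Perimeter at t=0.351: 25.9938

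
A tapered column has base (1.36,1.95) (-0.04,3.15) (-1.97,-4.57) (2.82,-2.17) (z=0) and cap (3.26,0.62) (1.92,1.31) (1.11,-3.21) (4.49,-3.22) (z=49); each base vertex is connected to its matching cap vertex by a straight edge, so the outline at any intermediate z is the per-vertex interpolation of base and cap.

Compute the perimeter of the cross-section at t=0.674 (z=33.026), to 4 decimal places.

Cross-section at t=0.674: each vertex is (1-t)·p0[i] + t·p1[i].
  v1: (1-0.674)·(1.36,1.95) + 0.674·(3.26,0.62) = (2.6406,1.0536)
  v2: (1-0.674)·(-0.04,3.15) + 0.674·(1.92,1.31) = (1.2810,1.9098)
  v3: (1-0.674)·(-1.97,-4.57) + 0.674·(1.11,-3.21) = (0.1059,-3.6534)
  v4: (1-0.674)·(2.82,-2.17) + 0.674·(4.49,-3.22) = (3.9456,-2.8777)
Perimeter = Σ |v_{i+1} − v_i|:
  edge 1→2: √(-1.3596² + 0.8563²) = 1.6067 (running 1.6067)
  edge 2→3: √(-1.1751² + -5.5632²) = 5.6860 (running 7.2927)
  edge 3→4: √(3.8397² + 0.7757²) = 3.9172 (running 11.2099)
  edge 4→1: √(-1.3050² + 3.9313²) = 4.1422 (running 15.3521)
Perimeter = 15.3521

Perimeter at t=0.674: 15.3521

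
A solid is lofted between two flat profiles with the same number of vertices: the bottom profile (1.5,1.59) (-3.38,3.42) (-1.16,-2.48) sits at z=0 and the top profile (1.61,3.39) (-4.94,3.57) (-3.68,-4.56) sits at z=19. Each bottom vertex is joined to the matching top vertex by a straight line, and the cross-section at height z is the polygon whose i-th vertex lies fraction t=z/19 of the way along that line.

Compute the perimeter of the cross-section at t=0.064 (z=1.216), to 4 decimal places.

Cross-section at t=0.064: each vertex is (1-t)·p0[i] + t·p1[i].
  v1: (1-0.064)·(1.5,1.59) + 0.064·(1.61,3.39) = (1.5070,1.7052)
  v2: (1-0.064)·(-3.38,3.42) + 0.064·(-4.94,3.57) = (-3.4798,3.4296)
  v3: (1-0.064)·(-1.16,-2.48) + 0.064·(-3.68,-4.56) = (-1.3213,-2.6131)
Perimeter = Σ |v_{i+1} − v_i|:
  edge 1→2: √(-4.9869² + 1.7244²) = 5.2766 (running 5.2766)
  edge 2→3: √(2.1586² + -6.0427²) = 6.4167 (running 11.6933)
  edge 3→1: √(2.8283² + 4.3183²) = 5.1621 (running 16.8554)
Perimeter = 16.8554

Perimeter at t=0.064: 16.8554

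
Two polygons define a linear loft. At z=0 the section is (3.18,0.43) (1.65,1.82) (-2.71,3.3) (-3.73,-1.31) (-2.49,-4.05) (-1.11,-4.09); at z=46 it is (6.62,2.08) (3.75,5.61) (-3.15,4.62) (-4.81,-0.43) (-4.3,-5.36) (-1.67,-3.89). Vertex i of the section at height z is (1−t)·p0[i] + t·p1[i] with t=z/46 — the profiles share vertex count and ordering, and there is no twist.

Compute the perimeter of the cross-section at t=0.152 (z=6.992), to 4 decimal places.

Perimeter at t=0.152: 23.7916

Cross-section at t=0.152: each vertex is (1-t)·p0[i] + t·p1[i].
  v1: (1-0.152)·(3.18,0.43) + 0.152·(6.62,2.08) = (3.7029,0.6808)
  v2: (1-0.152)·(1.65,1.82) + 0.152·(3.75,5.61) = (1.9692,2.3961)
  v3: (1-0.152)·(-2.71,3.3) + 0.152·(-3.15,4.62) = (-2.7769,3.5006)
  v4: (1-0.152)·(-3.73,-1.31) + 0.152·(-4.81,-0.43) = (-3.8942,-1.1762)
  v5: (1-0.152)·(-2.49,-4.05) + 0.152·(-4.3,-5.36) = (-2.7651,-4.2491)
  v6: (1-0.152)·(-1.11,-4.09) + 0.152·(-1.67,-3.89) = (-1.1951,-4.0596)
Perimeter = Σ |v_{i+1} − v_i|:
  edge 1→2: √(-1.7337² + 1.7153²) = 2.4388 (running 2.4388)
  edge 2→3: √(-4.7461² + 1.1046²) = 4.8729 (running 7.3117)
  edge 3→4: √(-1.1173² + -4.6769²) = 4.8085 (running 12.1202)
  edge 4→5: √(1.1290² + -3.0729²) = 3.2737 (running 15.3940)
  edge 5→6: √(1.5700² + 0.1895²) = 1.5814 (running 16.9753)
  edge 6→1: √(4.8980² + 4.7404²) = 6.8163 (running 23.7916)
Perimeter = 23.7916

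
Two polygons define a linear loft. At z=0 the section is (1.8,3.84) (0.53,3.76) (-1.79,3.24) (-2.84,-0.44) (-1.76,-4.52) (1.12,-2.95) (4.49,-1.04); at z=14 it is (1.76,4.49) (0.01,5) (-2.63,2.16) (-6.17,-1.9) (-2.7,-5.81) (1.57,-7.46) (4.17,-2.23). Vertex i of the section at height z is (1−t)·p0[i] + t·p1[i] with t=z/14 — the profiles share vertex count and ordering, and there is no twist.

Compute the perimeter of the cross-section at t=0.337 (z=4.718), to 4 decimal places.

Perimeter at t=0.337: 26.6918

Cross-section at t=0.337: each vertex is (1-t)·p0[i] + t·p1[i].
  v1: (1-0.337)·(1.8,3.84) + 0.337·(1.76,4.49) = (1.7865,4.0591)
  v2: (1-0.337)·(0.53,3.76) + 0.337·(0.01,5) = (0.3548,4.1779)
  v3: (1-0.337)·(-1.79,3.24) + 0.337·(-2.63,2.16) = (-2.0731,2.8760)
  v4: (1-0.337)·(-2.84,-0.44) + 0.337·(-6.17,-1.9) = (-3.9622,-0.9320)
  v5: (1-0.337)·(-1.76,-4.52) + 0.337·(-2.7,-5.81) = (-2.0768,-4.9547)
  v6: (1-0.337)·(1.12,-2.95) + 0.337·(1.57,-7.46) = (1.2717,-4.4699)
  v7: (1-0.337)·(4.49,-1.04) + 0.337·(4.17,-2.23) = (4.3822,-1.4410)
Perimeter = Σ |v_{i+1} − v_i|:
  edge 1→2: √(-1.4318² + 0.1188²) = 1.4367 (running 1.4367)
  edge 2→3: √(-2.4278² + -1.3018²) = 2.7548 (running 4.1915)
  edge 3→4: √(-1.8891² + -3.8081²) = 4.2509 (running 8.4424)
  edge 4→5: √(1.8854² + -4.0227²) = 4.4426 (running 12.8851)
  edge 5→6: √(3.3484² + 0.4849²) = 3.3834 (running 16.2684)
  edge 6→7: √(3.1105² + 3.0288²) = 4.3416 (running 20.6100)
  edge 7→1: √(-2.5956² + 5.5001²) = 6.0818 (running 26.6918)
Perimeter = 26.6918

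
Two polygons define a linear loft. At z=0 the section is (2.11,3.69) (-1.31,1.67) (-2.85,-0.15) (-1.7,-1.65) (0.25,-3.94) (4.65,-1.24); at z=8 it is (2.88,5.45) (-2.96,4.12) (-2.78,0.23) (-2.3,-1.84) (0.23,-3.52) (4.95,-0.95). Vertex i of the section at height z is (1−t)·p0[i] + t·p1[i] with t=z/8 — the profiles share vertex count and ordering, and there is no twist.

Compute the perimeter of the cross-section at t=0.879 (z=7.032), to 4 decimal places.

Perimeter at t=0.879: 26.3868

Cross-section at t=0.879: each vertex is (1-t)·p0[i] + t·p1[i].
  v1: (1-0.879)·(2.11,3.69) + 0.879·(2.88,5.45) = (2.7868,5.2370)
  v2: (1-0.879)·(-1.31,1.67) + 0.879·(-2.96,4.12) = (-2.7604,3.8236)
  v3: (1-0.879)·(-2.85,-0.15) + 0.879·(-2.78,0.23) = (-2.7885,0.1840)
  v4: (1-0.879)·(-1.7,-1.65) + 0.879·(-2.3,-1.84) = (-2.2274,-1.8170)
  v5: (1-0.879)·(0.25,-3.94) + 0.879·(0.23,-3.52) = (0.2324,-3.5708)
  v6: (1-0.879)·(4.65,-1.24) + 0.879·(4.95,-0.95) = (4.9137,-0.9851)
Perimeter = Σ |v_{i+1} − v_i|:
  edge 1→2: √(-5.5472² + -1.4135²) = 5.7244 (running 5.7244)
  edge 2→3: √(-0.0281² + -3.6395²) = 3.6396 (running 9.3641)
  edge 3→4: √(0.5611² + -2.0010²) = 2.0782 (running 11.4423)
  edge 4→5: √(2.4598² + -1.7538²) = 3.0210 (running 14.4633)
  edge 5→6: √(4.6813² + 2.5857²) = 5.3479 (running 19.8112)
  edge 6→1: √(-2.1269² + 6.2221²) = 6.5756 (running 26.3868)
Perimeter = 26.3868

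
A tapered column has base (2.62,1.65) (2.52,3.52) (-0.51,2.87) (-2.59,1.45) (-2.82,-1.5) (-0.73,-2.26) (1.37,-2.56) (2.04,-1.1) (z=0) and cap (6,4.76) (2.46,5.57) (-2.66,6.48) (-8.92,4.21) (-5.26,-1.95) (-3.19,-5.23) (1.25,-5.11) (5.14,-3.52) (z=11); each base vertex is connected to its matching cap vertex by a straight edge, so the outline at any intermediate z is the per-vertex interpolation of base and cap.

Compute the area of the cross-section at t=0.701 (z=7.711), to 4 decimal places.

Area at t=0.701: 87.0595

Cross-section at t=0.701: each vertex is (1-t)·p0[i] + t·p1[i].
  v1: (1-0.701)·(2.62,1.65) + 0.701·(6,4.76) = (4.9894,3.8301)
  v2: (1-0.701)·(2.52,3.52) + 0.701·(2.46,5.57) = (2.4779,4.9571)
  v3: (1-0.701)·(-0.51,2.87) + 0.701·(-2.66,6.48) = (-2.0171,5.4006)
  v4: (1-0.701)·(-2.59,1.45) + 0.701·(-8.92,4.21) = (-7.0273,3.3848)
  v5: (1-0.701)·(-2.82,-1.5) + 0.701·(-5.26,-1.95) = (-4.5304,-1.8155)
  v6: (1-0.701)·(-0.73,-2.26) + 0.701·(-3.19,-5.23) = (-2.4545,-4.3420)
  v7: (1-0.701)·(1.37,-2.56) + 0.701·(1.25,-5.11) = (1.2859,-4.3476)
  v8: (1-0.701)·(2.04,-1.1) + 0.701·(5.14,-3.52) = (4.2131,-2.7964)
Shoelace sum Σ(x_i·y_{i+1} − x_{i+1}·y_i):
  i=1: 4.9894·4.9571 − 2.4779·3.8301 = +15.2418 (running +15.2418)
  i=2: 2.4779·5.4006 − -2.0171·4.9571 = +23.3815 (running +38.6233)
  i=3: -2.0171·3.3848 − -7.0273·5.4006 = +31.1243 (running +69.7476)
  i=4: -7.0273·-1.8155 − -4.5304·3.3848 = +28.0922 (running +97.8398)
  i=5: -4.5304·-4.3420 − -2.4545·-1.8155 = +15.2151 (running +113.0549)
  i=6: -2.4545·-4.3476 − 1.2859·-4.3420 = +16.2541 (running +129.3091)
  i=7: 1.2859·-2.7964 − 4.2131·-4.3476 = +14.7208 (running +144.0299)
  i=8: 4.2131·3.8301 − 4.9894·-2.7964 = +30.0890 (running +174.1189)
Area = |Σ|/2 = |174.1189|/2 = 87.0595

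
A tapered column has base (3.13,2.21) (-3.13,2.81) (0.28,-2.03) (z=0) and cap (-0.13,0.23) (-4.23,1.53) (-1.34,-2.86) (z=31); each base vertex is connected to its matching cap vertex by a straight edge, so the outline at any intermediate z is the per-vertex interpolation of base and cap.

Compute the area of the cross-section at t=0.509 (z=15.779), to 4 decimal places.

Area at t=0.509: 10.3936

Cross-section at t=0.509: each vertex is (1-t)·p0[i] + t·p1[i].
  v1: (1-0.509)·(3.13,2.21) + 0.509·(-0.13,0.23) = (1.4707,1.2022)
  v2: (1-0.509)·(-3.13,2.81) + 0.509·(-4.23,1.53) = (-3.6899,2.1585)
  v3: (1-0.509)·(0.28,-2.03) + 0.509·(-1.34,-2.86) = (-0.5446,-2.4525)
Shoelace sum Σ(x_i·y_{i+1} − x_{i+1}·y_i):
  i=1: 1.4707·2.1585 − -3.6899·1.2022 = +7.6103 (running +7.6103)
  i=2: -3.6899·-2.4525 − -0.5446·2.1585 = +10.2248 (running +17.8351)
  i=3: -0.5446·1.2022 − 1.4707·-2.4525 = +2.9521 (running +20.7872)
Area = |Σ|/2 = |20.7872|/2 = 10.3936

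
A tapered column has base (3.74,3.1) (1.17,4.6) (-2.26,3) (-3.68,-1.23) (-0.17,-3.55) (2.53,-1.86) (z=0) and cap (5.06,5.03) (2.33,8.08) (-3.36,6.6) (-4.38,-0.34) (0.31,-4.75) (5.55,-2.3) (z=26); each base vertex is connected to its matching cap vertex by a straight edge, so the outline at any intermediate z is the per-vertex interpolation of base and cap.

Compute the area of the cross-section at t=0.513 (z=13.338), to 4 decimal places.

Area at t=0.513: 64.4753

Cross-section at t=0.513: each vertex is (1-t)·p0[i] + t·p1[i].
  v1: (1-0.513)·(3.74,3.1) + 0.513·(5.06,5.03) = (4.4172,4.0901)
  v2: (1-0.513)·(1.17,4.6) + 0.513·(2.33,8.08) = (1.7651,6.3852)
  v3: (1-0.513)·(-2.26,3) + 0.513·(-3.36,6.6) = (-2.8243,4.8468)
  v4: (1-0.513)·(-3.68,-1.23) + 0.513·(-4.38,-0.34) = (-4.0391,-0.7734)
  v5: (1-0.513)·(-0.17,-3.55) + 0.513·(0.31,-4.75) = (0.0762,-4.1656)
  v6: (1-0.513)·(2.53,-1.86) + 0.513·(5.55,-2.3) = (4.0793,-2.0857)
Shoelace sum Σ(x_i·y_{i+1} − x_{i+1}·y_i):
  i=1: 4.4172·6.3852 − 1.7651·4.0901 = +20.9853 (running +20.9853)
  i=2: 1.7651·4.8468 − -2.8243·6.3852 = +26.5888 (running +47.5741)
  i=3: -2.8243·-0.7734 − -4.0391·4.8468 = +21.7611 (running +69.3352)
  i=4: -4.0391·-4.1656 − 0.0762·-0.7734 = +16.8842 (running +86.2195)
  i=5: 0.0762·-2.0857 − 4.0793·-4.1656 = +16.8336 (running +103.0530)
  i=6: 4.0793·4.0901 − 4.4172·-2.0857 = +25.8975 (running +128.9505)
Area = |Σ|/2 = |128.9505|/2 = 64.4753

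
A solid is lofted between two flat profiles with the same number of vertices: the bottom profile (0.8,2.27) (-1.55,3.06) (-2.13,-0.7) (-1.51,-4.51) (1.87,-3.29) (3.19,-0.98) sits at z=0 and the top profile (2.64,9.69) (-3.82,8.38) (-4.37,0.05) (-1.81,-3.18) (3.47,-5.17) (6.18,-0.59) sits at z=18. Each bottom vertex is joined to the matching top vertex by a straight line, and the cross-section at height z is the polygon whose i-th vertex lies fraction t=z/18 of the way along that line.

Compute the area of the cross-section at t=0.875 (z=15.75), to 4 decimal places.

Area at t=0.875: 96.7843

Cross-section at t=0.875: each vertex is (1-t)·p0[i] + t·p1[i].
  v1: (1-0.875)·(0.8,2.27) + 0.875·(2.64,9.69) = (2.4100,8.7625)
  v2: (1-0.875)·(-1.55,3.06) + 0.875·(-3.82,8.38) = (-3.5362,7.7150)
  v3: (1-0.875)·(-2.13,-0.7) + 0.875·(-4.37,0.05) = (-4.0900,-0.0437)
  v4: (1-0.875)·(-1.51,-4.51) + 0.875·(-1.81,-3.18) = (-1.7725,-3.3463)
  v5: (1-0.875)·(1.87,-3.29) + 0.875·(3.47,-5.17) = (3.2700,-4.9350)
  v6: (1-0.875)·(3.19,-0.98) + 0.875·(6.18,-0.59) = (5.8062,-0.6387)
Shoelace sum Σ(x_i·y_{i+1} − x_{i+1}·y_i):
  i=1: 2.4100·7.7150 − -3.5362·8.7625 = +49.5795 (running +49.5795)
  i=2: -3.5362·-0.0437 − -4.0900·7.7150 = +31.7091 (running +81.2886)
  i=3: -4.0900·-3.3463 − -1.7725·-0.0437 = +13.6086 (running +94.8972)
  i=4: -1.7725·-4.9350 − 3.2700·-3.3463 = +19.6895 (running +114.5867)
  i=5: 3.2700·-0.6387 − 5.8062·-4.9350 = +26.5651 (running +141.1519)
  i=6: 5.8062·8.7625 − 2.4100·-0.6387 = +52.4167 (running +193.5685)
Area = |Σ|/2 = |193.5685|/2 = 96.7843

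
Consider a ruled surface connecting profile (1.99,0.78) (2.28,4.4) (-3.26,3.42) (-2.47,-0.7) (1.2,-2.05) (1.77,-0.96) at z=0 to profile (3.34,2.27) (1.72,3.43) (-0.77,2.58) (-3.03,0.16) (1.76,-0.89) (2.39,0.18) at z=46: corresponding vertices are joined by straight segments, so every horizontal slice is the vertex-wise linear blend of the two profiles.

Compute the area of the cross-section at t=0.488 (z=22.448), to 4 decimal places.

Area at t=0.488: 20.7173

Cross-section at t=0.488: each vertex is (1-t)·p0[i] + t·p1[i].
  v1: (1-0.488)·(1.99,0.78) + 0.488·(3.34,2.27) = (2.6488,1.5071)
  v2: (1-0.488)·(2.28,4.4) + 0.488·(1.72,3.43) = (2.0067,3.9266)
  v3: (1-0.488)·(-3.26,3.42) + 0.488·(-0.77,2.58) = (-2.0449,3.0101)
  v4: (1-0.488)·(-2.47,-0.7) + 0.488·(-3.03,0.16) = (-2.7433,-0.2803)
  v5: (1-0.488)·(1.2,-2.05) + 0.488·(1.76,-0.89) = (1.4733,-1.4839)
  v6: (1-0.488)·(1.77,-0.96) + 0.488·(2.39,0.18) = (2.0726,-0.4037)
Shoelace sum Σ(x_i·y_{i+1} − x_{i+1}·y_i):
  i=1: 2.6488·3.9266 − 2.0067·1.5071 = +7.3765 (running +7.3765)
  i=2: 2.0067·3.0101 − -2.0449·3.9266 = +14.0699 (running +21.4464)
  i=3: -2.0449·-0.2803 − -2.7433·3.0101 = +8.8307 (running +30.2771)
  i=4: -2.7433·-1.4839 − 1.4733·-0.2803 = +4.4838 (running +34.7609)
  i=5: 1.4733·-0.4037 − 2.0726·-1.4839 = +2.4808 (running +37.2417)
  i=6: 2.0726·1.5071 − 2.6488·-0.4037 = +4.1929 (running +41.4346)
Area = |Σ|/2 = |41.4346|/2 = 20.7173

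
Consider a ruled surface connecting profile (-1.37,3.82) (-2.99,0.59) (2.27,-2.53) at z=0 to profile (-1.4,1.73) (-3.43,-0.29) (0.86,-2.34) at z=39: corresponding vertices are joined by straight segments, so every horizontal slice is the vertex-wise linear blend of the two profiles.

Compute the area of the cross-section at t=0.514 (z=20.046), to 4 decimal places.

Cross-section at t=0.514: each vertex is (1-t)·p0[i] + t·p1[i].
  v1: (1-0.514)·(-1.37,3.82) + 0.514·(-1.4,1.73) = (-1.3854,2.7457)
  v2: (1-0.514)·(-2.99,0.59) + 0.514·(-3.43,-0.29) = (-3.2162,0.1377)
  v3: (1-0.514)·(2.27,-2.53) + 0.514·(0.86,-2.34) = (1.5453,-2.4323)
Shoelace sum Σ(x_i·y_{i+1} − x_{i+1}·y_i):
  i=1: -1.3854·0.1377 − -3.2162·2.7457 = +8.6400 (running +8.6400)
  i=2: -3.2162·-2.4323 − 1.5453·0.1377 = +7.6100 (running +16.2500)
  i=3: 1.5453·2.7457 − -1.3854·-2.4323 = +0.8731 (running +17.1231)
Area = |Σ|/2 = |17.1231|/2 = 8.5616

Area at t=0.514: 8.5616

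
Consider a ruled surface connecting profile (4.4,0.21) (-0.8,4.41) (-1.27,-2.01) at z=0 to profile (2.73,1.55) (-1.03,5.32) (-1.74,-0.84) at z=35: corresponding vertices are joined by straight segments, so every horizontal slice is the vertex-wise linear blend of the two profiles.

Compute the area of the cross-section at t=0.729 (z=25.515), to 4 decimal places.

Cross-section at t=0.729: each vertex is (1-t)·p0[i] + t·p1[i].
  v1: (1-0.729)·(4.4,0.21) + 0.729·(2.73,1.55) = (3.1826,1.1869)
  v2: (1-0.729)·(-0.8,4.41) + 0.729·(-1.03,5.32) = (-0.9677,5.0734)
  v3: (1-0.729)·(-1.27,-2.01) + 0.729·(-1.74,-0.84) = (-1.6126,-1.1571)
Shoelace sum Σ(x_i·y_{i+1} − x_{i+1}·y_i):
  i=1: 3.1826·5.0734 − -0.9677·1.1869 = +17.2949 (running +17.2949)
  i=2: -0.9677·-1.1571 − -1.6126·5.0734 = +9.3012 (running +26.5961)
  i=3: -1.6126·1.1869 − 3.1826·-1.1571 = +1.7685 (running +28.3646)
Area = |Σ|/2 = |28.3646|/2 = 14.1823

Area at t=0.729: 14.1823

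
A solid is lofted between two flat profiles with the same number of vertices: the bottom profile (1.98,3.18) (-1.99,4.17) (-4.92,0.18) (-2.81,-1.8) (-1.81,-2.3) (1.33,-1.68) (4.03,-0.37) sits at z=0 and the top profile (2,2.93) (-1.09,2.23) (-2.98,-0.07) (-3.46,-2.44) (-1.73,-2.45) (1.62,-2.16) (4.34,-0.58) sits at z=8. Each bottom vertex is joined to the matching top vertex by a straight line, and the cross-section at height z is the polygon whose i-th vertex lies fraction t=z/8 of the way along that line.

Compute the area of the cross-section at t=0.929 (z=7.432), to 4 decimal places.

Area at t=0.929: 28.3798

Cross-section at t=0.929: each vertex is (1-t)·p0[i] + t·p1[i].
  v1: (1-0.929)·(1.98,3.18) + 0.929·(2,2.93) = (1.9986,2.9478)
  v2: (1-0.929)·(-1.99,4.17) + 0.929·(-1.09,2.23) = (-1.1539,2.3677)
  v3: (1-0.929)·(-4.92,0.18) + 0.929·(-2.98,-0.07) = (-3.1177,-0.0523)
  v4: (1-0.929)·(-2.81,-1.8) + 0.929·(-3.46,-2.44) = (-3.4139,-2.3946)
  v5: (1-0.929)·(-1.81,-2.3) + 0.929·(-1.73,-2.45) = (-1.7357,-2.4394)
  v6: (1-0.929)·(1.33,-1.68) + 0.929·(1.62,-2.16) = (1.5994,-2.1259)
  v7: (1-0.929)·(4.03,-0.37) + 0.929·(4.34,-0.58) = (4.3180,-0.5651)
Shoelace sum Σ(x_i·y_{i+1} − x_{i+1}·y_i):
  i=1: 1.9986·2.3677 − -1.1539·2.9478 = +8.1335 (running +8.1335)
  i=2: -1.1539·-0.0523 − -3.1177·2.3677 = +7.4423 (running +15.5758)
  i=3: -3.1177·-2.3946 − -3.4139·-0.0523 = +7.2872 (running +22.8631)
  i=4: -3.4139·-2.4394 − -1.7357·-2.3946 = +4.1714 (running +27.0344)
  i=5: -1.7357·-2.1259 − 1.5994·-2.4394 = +7.5914 (running +34.6259)
  i=6: 1.5994·-0.5651 − 4.3180·-2.1259 = +8.2759 (running +42.9018)
  i=7: 4.3180·2.9478 − 1.9986·-0.5651 = +13.8577 (running +56.7595)
Area = |Σ|/2 = |56.7595|/2 = 28.3798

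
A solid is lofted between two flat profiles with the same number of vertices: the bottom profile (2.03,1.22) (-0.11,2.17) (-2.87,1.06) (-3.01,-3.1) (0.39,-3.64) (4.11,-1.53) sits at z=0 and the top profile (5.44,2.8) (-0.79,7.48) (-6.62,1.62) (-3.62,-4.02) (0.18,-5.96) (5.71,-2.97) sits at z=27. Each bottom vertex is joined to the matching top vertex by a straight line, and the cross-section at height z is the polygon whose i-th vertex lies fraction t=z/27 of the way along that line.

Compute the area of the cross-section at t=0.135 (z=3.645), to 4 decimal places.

Cross-section at t=0.135: each vertex is (1-t)·p0[i] + t·p1[i].
  v1: (1-0.135)·(2.03,1.22) + 0.135·(5.44,2.8) = (2.4903,1.4333)
  v2: (1-0.135)·(-0.11,2.17) + 0.135·(-0.79,7.48) = (-0.2018,2.8868)
  v3: (1-0.135)·(-2.87,1.06) + 0.135·(-6.62,1.62) = (-3.3763,1.1356)
  v4: (1-0.135)·(-3.01,-3.1) + 0.135·(-3.62,-4.02) = (-3.0923,-3.2242)
  v5: (1-0.135)·(0.39,-3.64) + 0.135·(0.18,-5.96) = (0.3616,-3.9532)
  v6: (1-0.135)·(4.11,-1.53) + 0.135·(5.71,-2.97) = (4.3260,-1.7244)
Shoelace sum Σ(x_i·y_{i+1} − x_{i+1}·y_i):
  i=1: 2.4903·2.8868 − -0.2018·1.4333 = +7.4785 (running +7.4785)
  i=2: -0.2018·1.1356 − -3.3763·2.8868 = +9.5176 (running +16.9961)
  i=3: -3.3763·-3.2242 − -3.0923·1.1356 = +14.3974 (running +31.3934)
  i=4: -3.0923·-3.9532 − 0.3616·-3.2242 = +13.3907 (running +44.7842)
  i=5: 0.3616·-1.7244 − 4.3260·-3.9532 = +16.4779 (running +61.2621)
  i=6: 4.3260·1.4333 − 2.4903·-1.7244 = +10.4948 (running +71.7569)
Area = |Σ|/2 = |71.7569|/2 = 35.8784

Area at t=0.135: 35.8784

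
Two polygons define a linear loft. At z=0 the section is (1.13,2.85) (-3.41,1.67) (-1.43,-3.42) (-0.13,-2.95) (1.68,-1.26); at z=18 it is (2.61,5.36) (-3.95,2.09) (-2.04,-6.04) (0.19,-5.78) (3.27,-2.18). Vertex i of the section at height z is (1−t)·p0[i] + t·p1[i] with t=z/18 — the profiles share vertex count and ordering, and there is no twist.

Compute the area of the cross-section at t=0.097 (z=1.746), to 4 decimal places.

Cross-section at t=0.097: each vertex is (1-t)·p0[i] + t·p1[i].
  v1: (1-0.097)·(1.13,2.85) + 0.097·(2.61,5.36) = (1.2736,3.0935)
  v2: (1-0.097)·(-3.41,1.67) + 0.097·(-3.95,2.09) = (-3.4624,1.7107)
  v3: (1-0.097)·(-1.43,-3.42) + 0.097·(-2.04,-6.04) = (-1.4892,-3.6741)
  v4: (1-0.097)·(-0.13,-2.95) + 0.097·(0.19,-5.78) = (-0.0990,-3.2245)
  v5: (1-0.097)·(1.68,-1.26) + 0.097·(3.27,-2.18) = (1.8342,-1.3492)
Shoelace sum Σ(x_i·y_{i+1} − x_{i+1}·y_i):
  i=1: 1.2736·1.7107 − -3.4624·3.0935 = +12.8895 (running +12.8895)
  i=2: -3.4624·-3.6741 − -1.4892·1.7107 = +15.2689 (running +28.1584)
  i=3: -1.4892·-3.2245 − -0.0990·-3.6741 = +4.4383 (running +32.5966)
  i=4: -0.0990·-1.3492 − 1.8342·-3.2245 = +6.0480 (running +38.6446)
  i=5: 1.8342·3.0935 − 1.2736·-1.3492 = +7.3925 (running +46.0371)
Area = |Σ|/2 = |46.0371|/2 = 23.0185

Area at t=0.097: 23.0185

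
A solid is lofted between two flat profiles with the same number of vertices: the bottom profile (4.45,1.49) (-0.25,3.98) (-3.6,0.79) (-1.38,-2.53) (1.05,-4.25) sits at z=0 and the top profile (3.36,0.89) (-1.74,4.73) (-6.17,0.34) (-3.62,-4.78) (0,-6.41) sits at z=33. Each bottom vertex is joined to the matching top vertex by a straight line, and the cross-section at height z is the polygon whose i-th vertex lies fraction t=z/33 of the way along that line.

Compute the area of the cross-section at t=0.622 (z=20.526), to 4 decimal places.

Cross-section at t=0.622: each vertex is (1-t)·p0[i] + t·p1[i].
  v1: (1-0.622)·(4.45,1.49) + 0.622·(3.36,0.89) = (3.7720,1.1168)
  v2: (1-0.622)·(-0.25,3.98) + 0.622·(-1.74,4.73) = (-1.1768,4.4465)
  v3: (1-0.622)·(-3.6,0.79) + 0.622·(-6.17,0.34) = (-5.1985,0.5101)
  v4: (1-0.622)·(-1.38,-2.53) + 0.622·(-3.62,-4.78) = (-2.7733,-3.9295)
  v5: (1-0.622)·(1.05,-4.25) + 0.622·(0,-6.41) = (0.3969,-5.5935)
Shoelace sum Σ(x_i·y_{i+1} − x_{i+1}·y_i):
  i=1: 3.7720·4.4465 − -1.1768·1.1168 = +18.0865 (running +18.0865)
  i=2: -1.1768·0.5101 − -5.1985·4.4465 = +22.5150 (running +40.6015)
  i=3: -5.1985·-3.9295 − -2.7733·0.5101 = +21.8423 (running +62.4439)
  i=4: -2.7733·-5.5935 − 0.3969·-3.9295 = +17.0720 (running +79.5159)
  i=5: 0.3969·1.1168 − 3.7720·-5.5935 = +21.5421 (running +101.0580)
Area = |Σ|/2 = |101.0580|/2 = 50.5290

Area at t=0.622: 50.5290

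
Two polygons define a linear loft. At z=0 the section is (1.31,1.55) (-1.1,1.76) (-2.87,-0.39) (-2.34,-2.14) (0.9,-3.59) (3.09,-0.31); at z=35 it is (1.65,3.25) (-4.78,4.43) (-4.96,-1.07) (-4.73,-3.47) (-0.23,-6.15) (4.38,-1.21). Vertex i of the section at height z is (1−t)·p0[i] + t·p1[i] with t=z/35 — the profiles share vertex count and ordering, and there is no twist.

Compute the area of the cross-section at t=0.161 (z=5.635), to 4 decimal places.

Area at t=0.161: 26.1157

Cross-section at t=0.161: each vertex is (1-t)·p0[i] + t·p1[i].
  v1: (1-0.161)·(1.31,1.55) + 0.161·(1.65,3.25) = (1.3647,1.8237)
  v2: (1-0.161)·(-1.1,1.76) + 0.161·(-4.78,4.43) = (-1.6925,2.1899)
  v3: (1-0.161)·(-2.87,-0.39) + 0.161·(-4.96,-1.07) = (-3.2065,-0.4995)
  v4: (1-0.161)·(-2.34,-2.14) + 0.161·(-4.73,-3.47) = (-2.7248,-2.3541)
  v5: (1-0.161)·(0.9,-3.59) + 0.161·(-0.23,-6.15) = (0.7181,-4.0022)
  v6: (1-0.161)·(3.09,-0.31) + 0.161·(4.38,-1.21) = (3.2977,-0.4549)
Shoelace sum Σ(x_i·y_{i+1} − x_{i+1}·y_i):
  i=1: 1.3647·2.1899 − -1.6925·1.8237 = +6.0752 (running +6.0752)
  i=2: -1.6925·-0.4995 − -3.2065·2.1899 = +7.8672 (running +13.9423)
  i=3: -3.2065·-2.3541 − -2.7248·-0.4995 = +6.1875 (running +20.1299)
  i=4: -2.7248·-4.0022 − 0.7181·-2.3541 = +12.5955 (running +32.7253)
  i=5: 0.7181·-0.4549 − 3.2977·-4.0022 = +12.8712 (running +45.5966)
  i=6: 3.2977·1.8237 − 1.3647·-0.4549 = +6.6348 (running +52.2314)
Area = |Σ|/2 = |52.2314|/2 = 26.1157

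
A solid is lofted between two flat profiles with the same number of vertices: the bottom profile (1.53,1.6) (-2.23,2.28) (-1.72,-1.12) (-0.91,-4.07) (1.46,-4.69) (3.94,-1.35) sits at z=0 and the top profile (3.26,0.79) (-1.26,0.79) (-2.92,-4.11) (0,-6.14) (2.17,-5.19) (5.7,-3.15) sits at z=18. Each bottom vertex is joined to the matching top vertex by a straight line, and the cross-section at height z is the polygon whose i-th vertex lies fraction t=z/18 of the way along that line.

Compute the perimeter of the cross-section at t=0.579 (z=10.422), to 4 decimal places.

Perimeter at t=0.579: 22.2805

Cross-section at t=0.579: each vertex is (1-t)·p0[i] + t·p1[i].
  v1: (1-0.579)·(1.53,1.6) + 0.579·(3.26,0.79) = (2.5317,1.1310)
  v2: (1-0.579)·(-2.23,2.28) + 0.579·(-1.26,0.79) = (-1.6684,1.4173)
  v3: (1-0.579)·(-1.72,-1.12) + 0.579·(-2.92,-4.11) = (-2.4148,-2.8512)
  v4: (1-0.579)·(-0.91,-4.07) + 0.579·(0,-6.14) = (-0.3831,-5.2685)
  v5: (1-0.579)·(1.46,-4.69) + 0.579·(2.17,-5.19) = (1.8711,-4.9795)
  v6: (1-0.579)·(3.94,-1.35) + 0.579·(5.7,-3.15) = (4.9590,-2.3922)
Perimeter = Σ |v_{i+1} − v_i|:
  edge 1→2: √(-4.2000² + 0.2863²) = 4.2098 (running 4.2098)
  edge 2→3: √(-0.7464² + -4.2685²) = 4.3333 (running 8.5431)
  edge 3→4: √(2.0317² + -2.4173²) = 3.1577 (running 11.7008)
  edge 4→5: √(2.2542² + 0.2890²) = 2.2727 (running 13.9734)
  edge 5→6: √(3.0879² + 2.5873²) = 4.0286 (running 18.0020)
  edge 6→1: √(-2.4274² + 3.5232²) = 4.2784 (running 22.2805)
Perimeter = 22.2805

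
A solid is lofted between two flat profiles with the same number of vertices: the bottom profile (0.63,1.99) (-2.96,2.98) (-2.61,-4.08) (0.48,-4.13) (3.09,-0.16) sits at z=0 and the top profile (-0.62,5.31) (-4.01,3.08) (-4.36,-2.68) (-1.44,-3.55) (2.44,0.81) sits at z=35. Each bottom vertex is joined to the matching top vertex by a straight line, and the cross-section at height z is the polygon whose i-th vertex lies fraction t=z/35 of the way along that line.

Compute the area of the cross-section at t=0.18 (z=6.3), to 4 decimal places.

Area at t=0.18: 31.0663

Cross-section at t=0.18: each vertex is (1-t)·p0[i] + t·p1[i].
  v1: (1-0.18)·(0.63,1.99) + 0.18·(-0.62,5.31) = (0.4050,2.5876)
  v2: (1-0.18)·(-2.96,2.98) + 0.18·(-4.01,3.08) = (-3.1490,2.9980)
  v3: (1-0.18)·(-2.61,-4.08) + 0.18·(-4.36,-2.68) = (-2.9250,-3.8280)
  v4: (1-0.18)·(0.48,-4.13) + 0.18·(-1.44,-3.55) = (0.1344,-4.0256)
  v5: (1-0.18)·(3.09,-0.16) + 0.18·(2.44,0.81) = (2.9730,0.0146)
Shoelace sum Σ(x_i·y_{i+1} − x_{i+1}·y_i):
  i=1: 0.4050·2.9980 − -3.1490·2.5876 = +9.3625 (running +9.3625)
  i=2: -3.1490·-3.8280 − -2.9250·2.9980 = +20.8235 (running +30.1861)
  i=3: -2.9250·-4.0256 − 0.1344·-3.8280 = +12.2894 (running +42.4754)
  i=4: 0.1344·0.0146 − 2.9730·-4.0256 = +11.9701 (running +54.4455)
  i=5: 2.9730·2.5876 − 0.4050·0.0146 = +7.6870 (running +62.1325)
Area = |Σ|/2 = |62.1325|/2 = 31.0663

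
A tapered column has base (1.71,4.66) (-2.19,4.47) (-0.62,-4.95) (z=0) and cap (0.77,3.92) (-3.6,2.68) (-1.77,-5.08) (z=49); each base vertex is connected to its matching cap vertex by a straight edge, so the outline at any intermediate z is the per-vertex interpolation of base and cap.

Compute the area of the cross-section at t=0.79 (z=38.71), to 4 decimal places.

Area at t=0.79: 18.2221

Cross-section at t=0.79: each vertex is (1-t)·p0[i] + t·p1[i].
  v1: (1-0.79)·(1.71,4.66) + 0.79·(0.77,3.92) = (0.9674,4.0754)
  v2: (1-0.79)·(-2.19,4.47) + 0.79·(-3.6,2.68) = (-3.3039,3.0559)
  v3: (1-0.79)·(-0.62,-4.95) + 0.79·(-1.77,-5.08) = (-1.5285,-5.0527)
Shoelace sum Σ(x_i·y_{i+1} − x_{i+1}·y_i):
  i=1: 0.9674·3.0559 − -3.3039·4.0754 = +16.4210 (running +16.4210)
  i=2: -3.3039·-5.0527 − -1.5285·3.0559 = +21.3646 (running +37.7856)
  i=3: -1.5285·4.0754 − 0.9674·-5.0527 = -1.3413 (running +36.4443)
Area = |Σ|/2 = |36.4443|/2 = 18.2221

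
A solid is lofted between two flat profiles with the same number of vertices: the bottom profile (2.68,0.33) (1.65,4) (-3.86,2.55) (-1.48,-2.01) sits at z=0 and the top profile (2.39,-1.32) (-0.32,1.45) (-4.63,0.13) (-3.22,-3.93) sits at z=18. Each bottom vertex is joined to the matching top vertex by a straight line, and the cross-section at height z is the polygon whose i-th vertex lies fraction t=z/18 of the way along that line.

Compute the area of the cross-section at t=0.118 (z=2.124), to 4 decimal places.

Area at t=0.118: 22.8809

Cross-section at t=0.118: each vertex is (1-t)·p0[i] + t·p1[i].
  v1: (1-0.118)·(2.68,0.33) + 0.118·(2.39,-1.32) = (2.6458,0.1353)
  v2: (1-0.118)·(1.65,4) + 0.118·(-0.32,1.45) = (1.4175,3.6991)
  v3: (1-0.118)·(-3.86,2.55) + 0.118·(-4.63,0.13) = (-3.9509,2.2644)
  v4: (1-0.118)·(-1.48,-2.01) + 0.118·(-3.22,-3.93) = (-1.6853,-2.2366)
Shoelace sum Σ(x_i·y_{i+1} − x_{i+1}·y_i):
  i=1: 2.6458·3.6991 − 1.4175·0.1353 = +9.5952 (running +9.5952)
  i=2: 1.4175·2.2644 − -3.9509·3.6991 = +17.8246 (running +27.4198)
  i=3: -3.9509·-2.2366 − -1.6853·2.2644 = +12.6526 (running +40.0724)
  i=4: -1.6853·0.1353 − 2.6458·-2.2366 = +5.6894 (running +45.7618)
Area = |Σ|/2 = |45.7618|/2 = 22.8809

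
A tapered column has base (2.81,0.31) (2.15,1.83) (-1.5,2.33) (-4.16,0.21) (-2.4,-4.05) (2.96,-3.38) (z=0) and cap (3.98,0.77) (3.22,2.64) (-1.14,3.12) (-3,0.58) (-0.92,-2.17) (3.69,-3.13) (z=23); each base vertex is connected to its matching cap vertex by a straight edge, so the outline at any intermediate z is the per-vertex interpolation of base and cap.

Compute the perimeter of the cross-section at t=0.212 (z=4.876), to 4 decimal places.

Perimeter at t=0.212: 22.1846

Cross-section at t=0.212: each vertex is (1-t)·p0[i] + t·p1[i].
  v1: (1-0.212)·(2.81,0.31) + 0.212·(3.98,0.77) = (3.0580,0.4075)
  v2: (1-0.212)·(2.15,1.83) + 0.212·(3.22,2.64) = (2.3768,2.0017)
  v3: (1-0.212)·(-1.5,2.33) + 0.212·(-1.14,3.12) = (-1.4237,2.4975)
  v4: (1-0.212)·(-4.16,0.21) + 0.212·(-3,0.58) = (-3.9141,0.2884)
  v5: (1-0.212)·(-2.4,-4.05) + 0.212·(-0.92,-2.17) = (-2.0862,-3.6514)
  v6: (1-0.212)·(2.96,-3.38) + 0.212·(3.69,-3.13) = (3.1148,-3.3270)
Perimeter = Σ |v_{i+1} − v_i|:
  edge 1→2: √(-0.6812² + 1.5942²) = 1.7336 (running 1.7336)
  edge 2→3: √(-3.8005² + 0.4958²) = 3.8327 (running 5.5664)
  edge 3→4: √(-2.4904² + -2.2090²) = 3.3290 (running 8.8953)
  edge 4→5: √(1.8278² + -3.9399²) = 4.3432 (running 13.2385)
  edge 5→6: √(5.2010² + 0.3244²) = 5.2111 (running 18.4497)
  edge 6→1: √(-0.0567² + 3.7345²) = 3.7350 (running 22.1846)
Perimeter = 22.1846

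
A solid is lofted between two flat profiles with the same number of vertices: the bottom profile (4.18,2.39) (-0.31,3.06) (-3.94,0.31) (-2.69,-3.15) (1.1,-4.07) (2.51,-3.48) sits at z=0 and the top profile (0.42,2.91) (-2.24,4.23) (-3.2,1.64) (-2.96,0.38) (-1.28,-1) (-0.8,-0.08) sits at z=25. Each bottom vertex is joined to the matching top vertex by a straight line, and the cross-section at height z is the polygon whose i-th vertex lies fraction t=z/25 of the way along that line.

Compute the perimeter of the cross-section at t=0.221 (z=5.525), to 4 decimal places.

Perimeter at t=0.221: 21.7036

Cross-section at t=0.221: each vertex is (1-t)·p0[i] + t·p1[i].
  v1: (1-0.221)·(4.18,2.39) + 0.221·(0.42,2.91) = (3.3490,2.5049)
  v2: (1-0.221)·(-0.31,3.06) + 0.221·(-2.24,4.23) = (-0.7365,3.3186)
  v3: (1-0.221)·(-3.94,0.31) + 0.221·(-3.2,1.64) = (-3.7765,0.6039)
  v4: (1-0.221)·(-2.69,-3.15) + 0.221·(-2.96,0.38) = (-2.7497,-2.3699)
  v5: (1-0.221)·(1.1,-4.07) + 0.221·(-1.28,-1) = (0.5740,-3.3915)
  v6: (1-0.221)·(2.51,-3.48) + 0.221·(-0.8,-0.08) = (1.7785,-2.7286)
Perimeter = Σ |v_{i+1} − v_i|:
  edge 1→2: √(-4.0856² + 0.8136²) = 4.1658 (running 4.1658)
  edge 2→3: √(-3.0399² + -2.7146²) = 4.0756 (running 8.2414)
  edge 3→4: √(1.0268² + -2.9738²) = 3.1461 (running 11.3875)
  edge 4→5: √(3.3237² + -1.0217²) = 3.4772 (running 14.8646)
  edge 5→6: √(1.2045² + 0.6629²) = 1.3749 (running 16.2395)
  edge 6→1: √(1.5706² + 5.2335²) = 5.4641 (running 21.7036)
Perimeter = 21.7036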